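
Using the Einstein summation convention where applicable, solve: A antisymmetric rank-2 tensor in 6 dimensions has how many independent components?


A antisymmetric rank-2 tensor in d dimensions has d(d-1)/2 independent components.
d = 6
d(d-1)/2 = 6 * 5 / 2 = 30 / 2 = 15

15


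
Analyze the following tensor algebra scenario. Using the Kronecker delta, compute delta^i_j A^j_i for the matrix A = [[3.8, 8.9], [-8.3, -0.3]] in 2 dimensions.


The contraction (trace) of a rank-2 tensor is the sum of its diagonal elements.
Diagonal entries: A[1,1] = 3.8, A[2,2] = -0.3
Tr(A) = 3.8 + -0.3 = 3.5

3.5


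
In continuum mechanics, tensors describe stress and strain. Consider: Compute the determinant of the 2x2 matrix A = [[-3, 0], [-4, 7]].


For a 2x2 matrix [[a, b], [c, d]], det = a*d - b*c.
a = -3, b = 0, c = -4, d = 7
a*d = -3 * 7 = -21
b*c = 0 * -4 = 0
det = -21 - 0 = -21

-21


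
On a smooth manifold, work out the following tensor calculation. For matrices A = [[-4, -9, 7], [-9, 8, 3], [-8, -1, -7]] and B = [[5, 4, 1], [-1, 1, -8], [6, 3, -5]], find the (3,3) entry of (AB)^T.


(AB)^T_{ij} = (AB)_{ji} = sum_k A_{jk} B_{ki}.
For i=3, j=3 we need (AB)_{33}:
A_{31} * B_{13} = -8 * 1 = -8
A_{32} * B_{23} = -1 * -8 = 8
A_{33} * B_{33} = -7 * -5 = 35
Sum = -8 + 8 + 35 = 35

35


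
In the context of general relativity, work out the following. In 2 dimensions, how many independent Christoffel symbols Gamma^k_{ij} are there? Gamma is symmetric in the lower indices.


Christoffel symbols Gamma^k_{ij} are symmetric in i,j, so there are d * d(d+1)/2 independent symbols.
d = 2
d(d+1)/2 = 2 * 3 / 2 = 3
Total = 2 * 3 = 6

6


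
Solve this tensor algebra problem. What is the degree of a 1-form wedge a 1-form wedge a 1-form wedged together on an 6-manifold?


The degree of a wedge product is the sum of the degrees of the individual forms.
Degrees: 1, 1, 1
Total degree = 1 + 1 + 1 = 3

3


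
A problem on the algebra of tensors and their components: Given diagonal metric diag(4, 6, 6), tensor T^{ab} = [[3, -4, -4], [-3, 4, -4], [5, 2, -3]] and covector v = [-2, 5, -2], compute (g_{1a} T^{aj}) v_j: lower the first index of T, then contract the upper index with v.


Step 1: lower the first index. For a diagonal metric, g_{ia} T^{aj} = g_{ii} T^{ij} (no sum on i).
g_{11} = 4
S_1{}^1 = 4 * T^{11} = 4 * 3 = 12
S_1{}^2 = 4 * T^{12} = 4 * -4 = -16
S_1{}^3 = 4 * T^{13} = 4 * -4 = -16
Step 2: contract S_1{}^j with v_j.
S_1{}^1 * v_1 = 12 * -2 = -24
S_1{}^2 * v_2 = -16 * 5 = -80
S_1{}^3 * v_3 = -16 * -2 = 32
Result = -24 + -80 + 32 = -72

-72


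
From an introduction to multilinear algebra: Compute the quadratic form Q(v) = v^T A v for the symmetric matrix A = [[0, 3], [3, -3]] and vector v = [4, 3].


First compute Av:
(Av)_1 = 0*4 + 3*3 = 9
(Av)_2 = 3*4 + -3*3 = 3
Av = [9, 3]
Then v^T (Av) = 4*9 + 3*3
= 36 + 9 = 45

45


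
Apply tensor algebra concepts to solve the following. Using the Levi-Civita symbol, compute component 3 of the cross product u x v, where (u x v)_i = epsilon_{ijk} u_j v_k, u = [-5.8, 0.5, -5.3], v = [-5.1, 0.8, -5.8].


(u x v)_3 = sum_{j,k} epsilon_{3jk} u_j v_k. Only permutations of (1,2,3) contribute; the two non-zero terms are:
eps_{312} u_1 v_2 = 1 * -5.8 * 0.8 = -4.64
eps_{321} u_2 v_1 = -1 * 0.5 * -5.1 = 2.55
(u x v)_3 = -2.09

-2.09


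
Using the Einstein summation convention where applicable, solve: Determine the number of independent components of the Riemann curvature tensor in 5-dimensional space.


The Riemann tensor in d dimensions has d^2(d^2 - 1)/12 independent components.
d = 5, so d^2 = 25
d^2 - 1 = 24
d^2(d^2 - 1) = 25 * 24 = 600
Divide by 12: 600 / 12 = 50

50


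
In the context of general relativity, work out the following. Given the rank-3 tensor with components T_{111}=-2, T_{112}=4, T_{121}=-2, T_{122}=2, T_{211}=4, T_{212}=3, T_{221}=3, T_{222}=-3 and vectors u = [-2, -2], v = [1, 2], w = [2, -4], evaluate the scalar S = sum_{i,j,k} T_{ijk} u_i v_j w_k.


S = sum over i,j,k of T_{ijk} u_i v_j w_k. Expanding all 8 terms:
T_{111}*u_1*v_1*w_1 = -2*-2*1*2 = 8  (running total: 8)
T_{112}*u_1*v_1*w_2 = 4*-2*1*-4 = 32  (running total: 40)
T_{121}*u_1*v_2*w_1 = -2*-2*2*2 = 16  (running total: 56)
T_{122}*u_1*v_2*w_2 = 2*-2*2*-4 = 32  (running total: 88)
T_{211}*u_2*v_1*w_1 = 4*-2*1*2 = -16  (running total: 72)
T_{212}*u_2*v_1*w_2 = 3*-2*1*-4 = 24  (running total: 96)
T_{221}*u_2*v_2*w_1 = 3*-2*2*2 = -24  (running total: 72)
T_{222}*u_2*v_2*w_2 = -3*-2*2*-4 = -48  (running total: 24)
S = 24

24


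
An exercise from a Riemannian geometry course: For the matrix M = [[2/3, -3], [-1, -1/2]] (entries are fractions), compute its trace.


The trace is the sum of diagonal entries.
Diagonal: M[1,1] = 2/3, M[2,2] = -1/2
Tr(M) = 2/3 + -1/2
Computing step by step:
After adding M[1,1]: 2/3
After adding M[2,2]: 1/6
Tr(M) = 1/6

1/6


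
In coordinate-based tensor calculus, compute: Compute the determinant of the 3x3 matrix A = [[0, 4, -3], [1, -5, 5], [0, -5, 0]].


Expanding along the first row, det(A) = a11*M_11 - a12*M_12 + a13*M_13, where M_1j is the (1,j) minor.
Minor M_11 = -5*0 - 5*-5 = 25
Minor M_12 = 1*0 - 5*0 = 0
Minor M_13 = 1*-5 - -5*0 = -5
det = 0*(25) - 4*(0) + -3*(-5)
    = 0 - 0 + 15
    = 15

15


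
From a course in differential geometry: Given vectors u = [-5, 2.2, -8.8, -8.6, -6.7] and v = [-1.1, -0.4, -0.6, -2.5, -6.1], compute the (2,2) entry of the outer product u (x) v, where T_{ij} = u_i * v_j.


The outer product entry T_{ij} = u_i * v_j.
We need i=2, j=2.
u_2 = 2.2, v_2 = -0.4
T_{2,2} = 2.2 * -0.4 = -0.88

-0.88


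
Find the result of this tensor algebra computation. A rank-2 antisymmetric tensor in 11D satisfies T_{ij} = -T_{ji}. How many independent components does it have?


An antisymmetric rank-2 tensor satisfies A_{ij} = -A_{ji}, so diagonal entries are zero.
The independent components are the upper-triangular entries: C(n, 2) = n(n-1)/2.
n = 11
C(11, 2) = 11 * 10 / 2 = 110 / 2 = 55

55


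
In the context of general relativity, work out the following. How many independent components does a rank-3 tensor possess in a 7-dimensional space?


The number of components of a rank-r tensor in d dimensions is d^r.
Here d = 7 and r = 3.
7^3 = 343

343


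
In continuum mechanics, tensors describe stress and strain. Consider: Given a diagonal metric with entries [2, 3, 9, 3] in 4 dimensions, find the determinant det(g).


For a diagonal metric, the determinant is the product of diagonal entries.
Diagonal entries: 2, 3, 9, 3
det(g) = 2 * 3 * 9 * 3 = 162

162


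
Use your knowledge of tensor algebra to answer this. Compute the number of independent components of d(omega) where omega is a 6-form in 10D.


The exterior derivative of a p-form is a (p+1)-form.
Its number of independent components is C(n, p+1).
n = 10, p+1 = 7
C(10, 7) = 120

120


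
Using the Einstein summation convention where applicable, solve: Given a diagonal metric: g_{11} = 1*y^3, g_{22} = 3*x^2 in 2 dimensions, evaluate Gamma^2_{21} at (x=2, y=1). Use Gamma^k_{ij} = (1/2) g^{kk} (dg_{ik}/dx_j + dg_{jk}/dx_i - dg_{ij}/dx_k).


For a diagonal metric, Gamma^k_{ij} = (1/2) g^{kk} (dg_{ik}/dx_j + dg_{jk}/dx_i - dg_{ij}/dx_k).
The metric is diagonal, so g_{ab} = 0 for a != b.
At the given point: g_{11} = 1, g_{22} = 12
g^{22} = 1/12
dg_{22}/dx_1 = dg_{22}/dx_1 = 12
dg_{12}/dx_2 = 0 (off-diagonal)
dg_{21}/dx_2 = 0 (off-diagonal)
Numerator = 12 + 0 - 0 = 12
Gamma^2_{21} = 12 / (2 * 12) = 1/2

1/2


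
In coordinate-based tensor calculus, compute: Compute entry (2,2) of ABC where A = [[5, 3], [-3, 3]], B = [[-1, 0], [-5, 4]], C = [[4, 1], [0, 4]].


(ABC)_{22} = sum_m (AB)_{2m} C_{m2}. First compute row 2 of AB.
(AB)_{21} = -3*-1 + 3*-5 = -12
(AB)_{22} = -3*0 + 3*4 = 12
Now contract with column 2 of C:
(AB)_{21} * C_{12} = -12 * 1 = -12
(AB)_{22} * C_{22} = 12 * 4 = 48
(ABC)_{22} = -12 + 48 = 36

36


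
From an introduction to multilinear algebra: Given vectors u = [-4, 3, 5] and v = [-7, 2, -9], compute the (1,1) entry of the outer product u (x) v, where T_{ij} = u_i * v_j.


The outer product entry T_{ij} = u_i * v_j.
We need i=1, j=1.
u_1 = -4, v_1 = -7
T_{1,1} = -4 * -7 = 28

28


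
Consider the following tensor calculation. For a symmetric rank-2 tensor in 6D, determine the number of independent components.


A symmetric rank-2 tensor in d dimensions has d(d+1)/2 independent components.
d = 6
d(d+1)/2 = 6 * 7 / 2 = 42 / 2 = 21

21


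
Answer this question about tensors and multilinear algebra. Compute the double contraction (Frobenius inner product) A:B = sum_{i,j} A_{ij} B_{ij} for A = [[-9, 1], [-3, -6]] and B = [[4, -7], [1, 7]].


A:B = sum over all i,j of A_{ij} * B_{ij}.
Row 1: -9*4=-36, 1*-7=-7 => row sum = -43
Row 2: -3*1=-3, -6*7=-42 => row sum = -45
Total = -43 + -45 = -88

-88


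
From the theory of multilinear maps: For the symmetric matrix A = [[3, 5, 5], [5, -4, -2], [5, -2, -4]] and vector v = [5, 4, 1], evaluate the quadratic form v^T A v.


First compute Av:
(Av)_1 = 3*5 + 5*4 + 5*1 = 40
(Av)_2 = 5*5 + -4*4 + -2*1 = 7
(Av)_3 = 5*5 + -2*4 + -4*1 = 13
Av = [40, 7, 13]
Then v^T (Av) = 5*40 + 4*7 + 1*13
= 200 + 28 + 13 = 241

241


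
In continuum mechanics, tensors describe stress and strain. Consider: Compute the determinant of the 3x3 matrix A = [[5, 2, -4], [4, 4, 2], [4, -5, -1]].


Expanding along the first row, det(A) = a11*M_11 - a12*M_12 + a13*M_13, where M_1j is the (1,j) minor.
Minor M_11 = 4*-1 - 2*-5 = 6
Minor M_12 = 4*-1 - 2*4 = -12
Minor M_13 = 4*-5 - 4*4 = -36
det = 5*(6) - 2*(-12) + -4*(-36)
    = 30 - -24 + 144
    = 198

198


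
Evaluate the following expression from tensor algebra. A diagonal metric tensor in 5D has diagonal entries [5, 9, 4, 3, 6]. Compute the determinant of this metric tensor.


For a diagonal metric, the determinant is the product of diagonal entries.
Diagonal entries: 5, 9, 4, 3, 6
det(g) = 5 * 9 * 4 * 3 * 6 = 3240

3240


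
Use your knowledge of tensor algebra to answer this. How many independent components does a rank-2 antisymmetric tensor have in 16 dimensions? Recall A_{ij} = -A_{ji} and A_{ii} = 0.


An antisymmetric rank-2 tensor satisfies A_{ij} = -A_{ji}, so diagonal entries are zero.
The independent components are the upper-triangular entries: C(n, 2) = n(n-1)/2.
n = 16
C(16, 2) = 16 * 15 / 2 = 240 / 2 = 120

120


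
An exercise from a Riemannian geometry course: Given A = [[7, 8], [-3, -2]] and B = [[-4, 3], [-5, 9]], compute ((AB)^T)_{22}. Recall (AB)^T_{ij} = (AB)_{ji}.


(AB)^T_{ij} = (AB)_{ji} = sum_k A_{jk} B_{ki}.
For i=2, j=2 we need (AB)_{22}:
A_{21} * B_{12} = -3 * 3 = -9
A_{22} * B_{22} = -2 * 9 = -18
Sum = -9 + -18 = -27

-27


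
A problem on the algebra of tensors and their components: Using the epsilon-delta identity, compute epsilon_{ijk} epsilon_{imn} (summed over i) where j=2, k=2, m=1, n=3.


Using the identity: epsilon_{ijk} epsilon_{imn} = delta_{jm} delta_{kn} - delta_{jn} delta_{km}.
delta_{21} = 0
delta_{23} = 0
delta_{23} = 0
delta_{21} = 0
Result = 0 * 0 - 0 * 0 = 0 - 0 = 0

0


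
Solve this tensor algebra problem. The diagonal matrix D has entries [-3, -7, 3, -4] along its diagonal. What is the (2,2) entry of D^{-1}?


For a diagonal matrix, the inverse has entries (D^{-1})_{ii} = 1/d_{ii}.
The diagonal entries are: d_{11} = -3, d_{22} = -7, d_{33} = 3, d_{44} = -4
We need (D^{-1})_{22} = 1/d_{22} = 1/-7 = -1/7

-1/7


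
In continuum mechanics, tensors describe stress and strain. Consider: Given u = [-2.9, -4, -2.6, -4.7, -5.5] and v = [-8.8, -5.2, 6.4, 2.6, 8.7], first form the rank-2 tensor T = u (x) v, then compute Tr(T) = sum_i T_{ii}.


The outer product gives T_{ij} = u_i v_j.
The trace (contraction) is Tr(T) = sum_i T_{ii} = sum_i u_i v_i.
Diagonal entries:
T_{11} = u_1 * v_1 = -2.9 * -8.8 = 25.52
T_{22} = u_2 * v_2 = -4 * -5.2 = 20.8
T_{33} = u_3 * v_3 = -2.6 * 6.4 = -16.64
T_{44} = u_4 * v_4 = -4.7 * 2.6 = -12.22
T_{55} = u_5 * v_5 = -5.5 * 8.7 = -47.85
Tr(T) = 25.52 + 20.8 + -16.64 + -12.22 + -47.85 = -30.39

-30.39


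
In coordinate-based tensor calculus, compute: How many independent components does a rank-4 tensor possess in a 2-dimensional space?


The number of components of a rank-r tensor in d dimensions is d^r.
Here d = 2 and r = 4.
2^4 = 16

16


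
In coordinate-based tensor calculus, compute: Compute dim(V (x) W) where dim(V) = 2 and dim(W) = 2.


The dimension of a tensor product is the product of dimensions.
dim(V) = 2, dim(W) = 2
dim(V (x) W) = 2 * 2 = 4

4


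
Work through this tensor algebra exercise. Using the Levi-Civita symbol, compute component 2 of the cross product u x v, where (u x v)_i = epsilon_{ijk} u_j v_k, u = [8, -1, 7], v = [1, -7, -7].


(u x v)_2 = sum_{j,k} epsilon_{2jk} u_j v_k. Only permutations of (1,2,3) contribute; the two non-zero terms are:
eps_{213} u_1 v_3 = -1 * 8 * -7 = 56
eps_{231} u_3 v_1 = 1 * 7 * 1 = 7
(u x v)_2 = 63

63


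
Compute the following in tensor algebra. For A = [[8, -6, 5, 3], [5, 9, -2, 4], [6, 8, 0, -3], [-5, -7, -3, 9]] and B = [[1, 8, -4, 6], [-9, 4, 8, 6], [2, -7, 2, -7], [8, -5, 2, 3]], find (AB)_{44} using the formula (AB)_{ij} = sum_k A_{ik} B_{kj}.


(AB)_{ij} = sum_k A_{ik} B_{kj}.
For i=4, j=4:
A_{41} * B_{14} = -5 * 6 = -30
A_{42} * B_{24} = -7 * 6 = -42
A_{43} * B_{34} = -3 * -7 = 21
A_{44} * B_{44} = 9 * 3 = 27
Sum = -30 + -42 + 21 + 27 = -24

-24


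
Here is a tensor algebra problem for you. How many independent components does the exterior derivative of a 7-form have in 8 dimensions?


The exterior derivative of a p-form is a (p+1)-form.
Its number of independent components is C(n, p+1).
n = 8, p+1 = 8
C(8, 8) = 1

1


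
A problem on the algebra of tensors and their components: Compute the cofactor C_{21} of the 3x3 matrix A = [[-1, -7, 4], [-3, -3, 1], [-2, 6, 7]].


To find cofactor C_{21}, delete row 2 and column 1.
The resulting 2x2 submatrix is: [[-7, 4], [6, 7]]
Minor M_{21} = -7*7 - 4*6
  = -49 - 24 = -73
Sign = (-1)^(2+1) = (-1)^3 = -1
Cofactor C_{21} = -1 * -73 = 73

73


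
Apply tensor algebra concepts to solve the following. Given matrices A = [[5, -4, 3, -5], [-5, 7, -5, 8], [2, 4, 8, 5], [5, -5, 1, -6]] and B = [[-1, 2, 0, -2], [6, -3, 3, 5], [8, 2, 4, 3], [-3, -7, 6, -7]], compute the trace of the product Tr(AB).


Tr(AB) = sum_i (AB)_{ii} where (AB)_{ii} = sum_k A_{ik} B_{ki}.
(AB)_{11} = 5*-1 + -4*6 + 3*8 + -5*-3 = 10
(AB)_{22} = -5*2 + 7*-3 + -5*2 + 8*-7 = -97
(AB)_{33} = 2*0 + 4*3 + 8*4 + 5*6 = 74
(AB)_{44} = 5*-2 + -5*5 + 1*3 + -6*-7 = 10
Tr(AB) = 10 + -97 + 74 + 10 = -3

-3


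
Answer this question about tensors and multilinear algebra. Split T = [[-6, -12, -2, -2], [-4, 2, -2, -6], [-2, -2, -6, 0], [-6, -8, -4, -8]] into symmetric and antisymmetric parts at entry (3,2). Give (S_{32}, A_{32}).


T_{32} = -2
T_{23} = -2
S_{32} = (-2 + -2)/2 = -4/2 = -2
A_{32} = (-2 - -2)/2 = 0/2 = 0
Check: S + A = -2 + 0 = -2 = T_{32}.

(-2, 0)


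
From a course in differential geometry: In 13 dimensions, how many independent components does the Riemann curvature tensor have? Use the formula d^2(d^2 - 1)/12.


The Riemann tensor in d dimensions has d^2(d^2 - 1)/12 independent components.
d = 13, so d^2 = 169
d^2 - 1 = 168
d^2(d^2 - 1) = 169 * 168 = 28392
Divide by 12: 28392 / 12 = 2366

2366


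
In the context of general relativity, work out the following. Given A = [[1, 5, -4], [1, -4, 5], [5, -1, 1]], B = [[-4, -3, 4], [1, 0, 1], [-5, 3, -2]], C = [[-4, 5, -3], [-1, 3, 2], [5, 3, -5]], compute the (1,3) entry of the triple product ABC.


(ABC)_{13} = sum_m (AB)_{1m} C_{m3}. First compute row 1 of AB.
(AB)_{11} = 1*-4 + 5*1 + -4*-5 = 21
(AB)_{12} = 1*-3 + 5*0 + -4*3 = -15
(AB)_{13} = 1*4 + 5*1 + -4*-2 = 17
Now contract with column 3 of C:
(AB)_{11} * C_{13} = 21 * -3 = -63
(AB)_{12} * C_{23} = -15 * 2 = -30
(AB)_{13} * C_{33} = 17 * -5 = -85
(ABC)_{13} = -63 + -30 + -85 = -178

-178


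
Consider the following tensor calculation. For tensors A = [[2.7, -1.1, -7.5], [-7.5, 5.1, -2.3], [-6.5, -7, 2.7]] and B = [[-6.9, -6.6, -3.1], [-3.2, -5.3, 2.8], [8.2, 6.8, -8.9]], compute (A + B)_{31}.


Tensor addition is component-wise: (A + B)_{ij} = A_{ij} + B_{ij}.
A_{31} = -6.5
B_{31} = 8.2
(A + B)_{31} = -6.5 + 8.2 = 1.7

1.7


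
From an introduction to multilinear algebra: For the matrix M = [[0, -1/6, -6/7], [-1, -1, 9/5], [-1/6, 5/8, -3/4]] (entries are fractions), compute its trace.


The trace is the sum of diagonal entries.
Diagonal: M[1,1] = 0, M[2,2] = -1, M[3,3] = -3/4
Tr(M) = 0 + -1 + -3/4
Computing step by step:
After adding M[1,1]: 0
After adding M[2,2]: -1
After adding M[3,3]: -7/4
Tr(M) = -7/4

-7/4


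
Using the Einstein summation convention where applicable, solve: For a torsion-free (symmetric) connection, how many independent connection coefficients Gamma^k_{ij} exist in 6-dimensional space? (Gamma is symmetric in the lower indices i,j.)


Christoffel symbols Gamma^k_{ij} are symmetric in i,j, so there are d * d(d+1)/2 independent symbols.
d = 6
d(d+1)/2 = 6 * 7 / 2 = 21
Total = 6 * 21 = 126

126


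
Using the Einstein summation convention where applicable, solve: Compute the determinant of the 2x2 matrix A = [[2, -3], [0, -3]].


For a 2x2 matrix [[a, b], [c, d]], det = a*d - b*c.
a = 2, b = -3, c = 0, d = -3
a*d = 2 * -3 = -6
b*c = -3 * 0 = 0
det = -6 - 0 = -6

-6


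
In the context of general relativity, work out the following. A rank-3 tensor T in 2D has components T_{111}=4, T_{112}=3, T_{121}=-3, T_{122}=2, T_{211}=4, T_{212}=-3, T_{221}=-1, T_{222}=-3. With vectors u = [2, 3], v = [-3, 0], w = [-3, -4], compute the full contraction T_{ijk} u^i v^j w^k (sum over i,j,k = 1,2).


S = sum over i,j,k of T_{ijk} u_i v_j w_k. Expanding all 8 terms:
T_{111}*u_1*v_1*w_1 = 4*2*-3*-3 = 72  (running total: 72)
T_{112}*u_1*v_1*w_2 = 3*2*-3*-4 = 72  (running total: 144)
T_{121}*u_1*v_2*w_1 = -3*2*0*-3 = 0  (running total: 144)
T_{122}*u_1*v_2*w_2 = 2*2*0*-4 = 0  (running total: 144)
T_{211}*u_2*v_1*w_1 = 4*3*-3*-3 = 108  (running total: 252)
T_{212}*u_2*v_1*w_2 = -3*3*-3*-4 = -108  (running total: 144)
T_{221}*u_2*v_2*w_1 = -1*3*0*-3 = 0  (running total: 144)
T_{222}*u_2*v_2*w_2 = -3*3*0*-4 = 0  (running total: 144)
S = 144

144


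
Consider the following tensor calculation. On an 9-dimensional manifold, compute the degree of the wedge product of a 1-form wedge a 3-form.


The degree of a wedge product is the sum of the degrees of the individual forms.
Degrees: 1, 3
Total degree = 1 + 3 = 4

4


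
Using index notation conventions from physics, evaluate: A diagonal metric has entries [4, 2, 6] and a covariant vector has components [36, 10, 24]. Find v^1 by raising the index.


To raise an index with a diagonal metric: v^i = v_i / g_{ii}.
For index 1: v_1 = 36, g_{11} = 4
v^1 = 36 / 4 = 9

9


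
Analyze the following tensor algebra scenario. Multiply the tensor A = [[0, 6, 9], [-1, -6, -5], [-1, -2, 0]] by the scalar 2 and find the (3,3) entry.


Scalar multiplication: (cA)_{ij} = c * A_{ij}.
c = 2
A_{33} = 0
(cA)_{33} = 2 * 0 = 0

0


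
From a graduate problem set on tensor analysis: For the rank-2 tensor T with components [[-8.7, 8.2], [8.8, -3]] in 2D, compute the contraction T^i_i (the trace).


The contraction (trace) of a rank-2 tensor is the sum of its diagonal elements.
Diagonal entries: A[1,1] = -8.7, A[2,2] = -3
Tr(A) = -8.7 + -3 = -11.7

-11.7


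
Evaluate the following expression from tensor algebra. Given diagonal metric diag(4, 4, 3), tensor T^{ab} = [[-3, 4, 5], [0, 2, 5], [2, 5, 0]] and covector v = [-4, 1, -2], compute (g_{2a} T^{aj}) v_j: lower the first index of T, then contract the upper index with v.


Step 1: lower the first index. For a diagonal metric, g_{ia} T^{aj} = g_{ii} T^{ij} (no sum on i).
g_{22} = 4
S_2{}^1 = 4 * T^{21} = 4 * 0 = 0
S_2{}^2 = 4 * T^{22} = 4 * 2 = 8
S_2{}^3 = 4 * T^{23} = 4 * 5 = 20
Step 2: contract S_2{}^j with v_j.
S_2{}^1 * v_1 = 0 * -4 = 0
S_2{}^2 * v_2 = 8 * 1 = 8
S_2{}^3 * v_3 = 20 * -2 = -40
Result = 0 + 8 + -40 = -32

-32


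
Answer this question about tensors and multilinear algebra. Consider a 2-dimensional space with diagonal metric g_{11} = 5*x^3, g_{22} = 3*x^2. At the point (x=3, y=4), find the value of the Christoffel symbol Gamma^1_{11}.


For a diagonal metric, Gamma^k_{ij} = (1/2) g^{kk} (dg_{ik}/dx_j + dg_{jk}/dx_i - dg_{ij}/dx_k).
The metric is diagonal, so g_{ab} = 0 for a != b.
At the given point: g_{11} = 135, g_{22} = 27
g^{11} = 1/135
dg_{11}/dx_1 = dg_{11}/dx_1 = 135
dg_{11}/dx_1 = dg_{11}/dx_1 = 135
dg_{11}/dx_1 = dg_{11}/dx_1 = 135
Numerator = 135 + 135 - 135 = 135
Gamma^1_{11} = 135 / (2 * 135) = 1/2

1/2


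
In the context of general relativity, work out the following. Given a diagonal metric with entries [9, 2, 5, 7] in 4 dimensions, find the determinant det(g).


For a diagonal metric, the determinant is the product of diagonal entries.
Diagonal entries: 9, 2, 5, 7
det(g) = 9 * 2 * 5 * 7 = 630

630


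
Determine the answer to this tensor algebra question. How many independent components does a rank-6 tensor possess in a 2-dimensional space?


The number of components of a rank-r tensor in d dimensions is d^r.
Here d = 2 and r = 6.
2^6 = 64

64


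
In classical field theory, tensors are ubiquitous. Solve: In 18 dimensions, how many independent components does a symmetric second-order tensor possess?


A symmetric rank-2 tensor in d dimensions has d(d+1)/2 independent components.
d = 18
d(d+1)/2 = 18 * 19 / 2 = 342 / 2 = 171

171


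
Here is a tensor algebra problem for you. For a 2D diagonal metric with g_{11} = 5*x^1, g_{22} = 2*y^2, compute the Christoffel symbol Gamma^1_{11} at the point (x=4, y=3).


For a diagonal metric, Gamma^k_{ij} = (1/2) g^{kk} (dg_{ik}/dx_j + dg_{jk}/dx_i - dg_{ij}/dx_k).
The metric is diagonal, so g_{ab} = 0 for a != b.
At the given point: g_{11} = 20, g_{22} = 18
g^{11} = 1/20
dg_{11}/dx_1 = dg_{11}/dx_1 = 5
dg_{11}/dx_1 = dg_{11}/dx_1 = 5
dg_{11}/dx_1 = dg_{11}/dx_1 = 5
Numerator = 5 + 5 - 5 = 5
Gamma^1_{11} = 5 / (2 * 20) = 1/8

1/8


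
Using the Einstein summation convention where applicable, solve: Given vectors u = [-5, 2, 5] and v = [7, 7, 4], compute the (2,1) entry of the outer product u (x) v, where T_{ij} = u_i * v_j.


The outer product entry T_{ij} = u_i * v_j.
We need i=2, j=1.
u_2 = 2, v_1 = 7
T_{2,1} = 2 * 7 = 14

14


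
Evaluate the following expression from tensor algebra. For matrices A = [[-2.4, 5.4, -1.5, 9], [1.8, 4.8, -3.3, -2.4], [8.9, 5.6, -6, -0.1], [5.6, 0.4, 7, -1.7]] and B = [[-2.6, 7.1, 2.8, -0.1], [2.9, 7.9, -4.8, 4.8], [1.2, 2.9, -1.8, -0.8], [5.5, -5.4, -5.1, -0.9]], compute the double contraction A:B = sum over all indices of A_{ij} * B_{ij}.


A:B = sum over all i,j of A_{ij} * B_{ij}.
Row 1: -2.4*-2.6=6.24, 5.4*7.1=38.34, -1.5*2.8=-4.2, 9*-0.1=-0.9 => row sum = 39.48
Row 2: 1.8*2.9=5.22, 4.8*7.9=37.92, -3.3*-4.8=15.84, -2.4*4.8=-11.52 => row sum = 47.46
Row 3: 8.9*1.2=10.68, 5.6*2.9=16.24, -6*-1.8=10.8, -0.1*-0.8=0.08 => row sum = 37.8
Row 4: 5.6*5.5=30.8, 0.4*-5.4=-2.16, 7*-5.1=-35.7, -1.7*-0.9=1.53 => row sum = -5.53
Total = 39.48 + 47.46 + 37.8 + -5.53 = 119.21

119.21


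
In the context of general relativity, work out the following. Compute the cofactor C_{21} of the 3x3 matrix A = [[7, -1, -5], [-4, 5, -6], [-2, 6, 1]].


To find cofactor C_{21}, delete row 2 and column 1.
The resulting 2x2 submatrix is: [[-1, -5], [6, 1]]
Minor M_{21} = -1*1 - -5*6
  = -1 - -30 = 29
Sign = (-1)^(2+1) = (-1)^3 = -1
Cofactor C_{21} = -1 * 29 = -29

-29


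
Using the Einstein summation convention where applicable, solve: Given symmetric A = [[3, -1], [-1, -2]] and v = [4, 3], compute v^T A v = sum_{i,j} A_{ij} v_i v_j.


First compute Av:
(Av)_1 = 3*4 + -1*3 = 9
(Av)_2 = -1*4 + -2*3 = -10
Av = [9, -10]
Then v^T (Av) = 4*9 + 3*-10
= 36 + -30 = 6

6


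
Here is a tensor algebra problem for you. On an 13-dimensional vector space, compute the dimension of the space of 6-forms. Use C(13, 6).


The dimension of the space of p-forms on an n-dimensional space is C(n, p).
n = 13, p = 6
C(13, 6) = 13! / (6! * 7!) = 1716

1716


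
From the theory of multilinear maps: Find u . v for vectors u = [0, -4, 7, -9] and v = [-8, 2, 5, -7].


The inner product u . v = sum of u_i * v_i.
Term-by-term: 0 * -8, -4 * 2, 7 * 5, -9 * -7
Products: 0, -8, 35, 63
Sum = 0 + -8 + 35 + 63 = 90

90


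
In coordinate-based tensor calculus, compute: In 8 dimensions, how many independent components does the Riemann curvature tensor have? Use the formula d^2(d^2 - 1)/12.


The Riemann tensor in d dimensions has d^2(d^2 - 1)/12 independent components.
d = 8, so d^2 = 64
d^2 - 1 = 63
d^2(d^2 - 1) = 64 * 63 = 4032
Divide by 12: 4032 / 12 = 336

336


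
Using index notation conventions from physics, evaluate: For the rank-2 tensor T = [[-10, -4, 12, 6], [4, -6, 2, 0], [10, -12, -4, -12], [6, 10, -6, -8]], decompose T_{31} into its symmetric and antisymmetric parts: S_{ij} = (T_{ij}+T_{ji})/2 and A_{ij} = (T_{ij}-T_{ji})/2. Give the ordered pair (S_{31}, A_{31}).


T_{31} = 10
T_{13} = 12
S_{31} = (10 + 12)/2 = 22/2 = 11
A_{31} = (10 - 12)/2 = -2/2 = -1
Check: S + A = 11 + -1 = 10 = T_{31}.

(11, -1)


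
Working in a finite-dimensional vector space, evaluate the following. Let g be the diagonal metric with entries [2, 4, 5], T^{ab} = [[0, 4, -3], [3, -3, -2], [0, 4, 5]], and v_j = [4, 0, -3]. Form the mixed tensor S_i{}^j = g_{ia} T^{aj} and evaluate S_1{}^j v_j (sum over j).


Step 1: lower the first index. For a diagonal metric, g_{ia} T^{aj} = g_{ii} T^{ij} (no sum on i).
g_{11} = 2
S_1{}^1 = 2 * T^{11} = 2 * 0 = 0
S_1{}^2 = 2 * T^{12} = 2 * 4 = 8
S_1{}^3 = 2 * T^{13} = 2 * -3 = -6
Step 2: contract S_1{}^j with v_j.
S_1{}^1 * v_1 = 0 * 4 = 0
S_1{}^2 * v_2 = 8 * 0 = 0
S_1{}^3 * v_3 = -6 * -3 = 18
Result = 0 + 0 + 18 = 18

18


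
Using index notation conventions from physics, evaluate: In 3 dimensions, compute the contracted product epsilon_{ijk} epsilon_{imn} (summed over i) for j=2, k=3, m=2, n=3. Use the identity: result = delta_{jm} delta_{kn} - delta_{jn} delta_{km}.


Using the identity: epsilon_{ijk} epsilon_{imn} = delta_{jm} delta_{kn} - delta_{jn} delta_{km}.
delta_{22} = 1
delta_{33} = 1
delta_{23} = 0
delta_{32} = 0
Result = 1 * 1 - 0 * 0 = 1 - 0 = 1

1


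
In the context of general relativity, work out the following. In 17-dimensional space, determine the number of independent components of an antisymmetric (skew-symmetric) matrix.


An antisymmetric rank-2 tensor satisfies A_{ij} = -A_{ji}, so diagonal entries are zero.
The independent components are the upper-triangular entries: C(n, 2) = n(n-1)/2.
n = 17
C(17, 2) = 17 * 16 / 2 = 272 / 2 = 136

136


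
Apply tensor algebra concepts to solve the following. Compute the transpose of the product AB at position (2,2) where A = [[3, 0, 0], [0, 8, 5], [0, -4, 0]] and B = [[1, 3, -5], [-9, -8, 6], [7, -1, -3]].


(AB)^T_{ij} = (AB)_{ji} = sum_k A_{jk} B_{ki}.
For i=2, j=2 we need (AB)_{22}:
A_{21} * B_{12} = 0 * 3 = 0
A_{22} * B_{22} = 8 * -8 = -64
A_{23} * B_{32} = 5 * -1 = -5
Sum = 0 + -64 + -5 = -69

-69


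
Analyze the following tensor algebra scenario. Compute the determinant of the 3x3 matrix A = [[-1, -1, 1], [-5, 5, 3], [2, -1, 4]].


Expanding along the first row, det(A) = a11*M_11 - a12*M_12 + a13*M_13, where M_1j is the (1,j) minor.
Minor M_11 = 5*4 - 3*-1 = 23
Minor M_12 = -5*4 - 3*2 = -26
Minor M_13 = -5*-1 - 5*2 = -5
det = -1*(23) - -1*(-26) + 1*(-5)
    = -23 - 26 + -5
    = -54

-54


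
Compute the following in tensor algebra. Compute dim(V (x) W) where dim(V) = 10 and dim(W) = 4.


The dimension of a tensor product is the product of dimensions.
dim(V) = 10, dim(W) = 4
dim(V (x) W) = 10 * 4 = 40

40


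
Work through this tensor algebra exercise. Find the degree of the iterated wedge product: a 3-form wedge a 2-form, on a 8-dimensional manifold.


The degree of a wedge product is the sum of the degrees of the individual forms.
Degrees: 3, 2
Total degree = 3 + 2 = 5

5


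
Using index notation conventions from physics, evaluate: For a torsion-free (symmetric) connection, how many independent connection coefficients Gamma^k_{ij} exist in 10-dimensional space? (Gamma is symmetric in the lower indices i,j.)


Christoffel symbols Gamma^k_{ij} are symmetric in i,j, so there are d * d(d+1)/2 independent symbols.
d = 10
d(d+1)/2 = 10 * 11 / 2 = 55
Total = 10 * 55 = 550

550


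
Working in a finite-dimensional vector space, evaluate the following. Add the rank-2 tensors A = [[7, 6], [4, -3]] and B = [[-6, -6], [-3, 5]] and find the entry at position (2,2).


Tensor addition is component-wise: (A + B)_{ij} = A_{ij} + B_{ij}.
A_{22} = -3
B_{22} = 5
(A + B)_{22} = -3 + 5 = 2

2


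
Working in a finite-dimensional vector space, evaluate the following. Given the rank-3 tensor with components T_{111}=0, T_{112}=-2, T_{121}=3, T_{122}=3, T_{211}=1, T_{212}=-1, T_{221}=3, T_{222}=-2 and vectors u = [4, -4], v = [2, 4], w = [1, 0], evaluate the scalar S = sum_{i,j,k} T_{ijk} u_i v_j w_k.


S = sum over i,j,k of T_{ijk} u_i v_j w_k. Expanding all 8 terms:
T_{111}*u_1*v_1*w_1 = 0*4*2*1 = 0  (running total: 0)
T_{112}*u_1*v_1*w_2 = -2*4*2*0 = 0  (running total: 0)
T_{121}*u_1*v_2*w_1 = 3*4*4*1 = 48  (running total: 48)
T_{122}*u_1*v_2*w_2 = 3*4*4*0 = 0  (running total: 48)
T_{211}*u_2*v_1*w_1 = 1*-4*2*1 = -8  (running total: 40)
T_{212}*u_2*v_1*w_2 = -1*-4*2*0 = 0  (running total: 40)
T_{221}*u_2*v_2*w_1 = 3*-4*4*1 = -48  (running total: -8)
T_{222}*u_2*v_2*w_2 = -2*-4*4*0 = 0  (running total: -8)
S = -8

-8


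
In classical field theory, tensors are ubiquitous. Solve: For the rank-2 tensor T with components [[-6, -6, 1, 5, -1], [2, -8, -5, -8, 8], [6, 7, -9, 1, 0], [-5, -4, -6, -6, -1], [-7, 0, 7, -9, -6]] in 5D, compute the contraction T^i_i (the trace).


The contraction (trace) of a rank-2 tensor is the sum of its diagonal elements.
Diagonal entries: A[1,1] = -6, A[2,2] = -8, A[3,3] = -9, A[4,4] = -6, A[5,5] = -6
Tr(A) = -6 + -8 + -9 + -6 + -6 = -35

-35


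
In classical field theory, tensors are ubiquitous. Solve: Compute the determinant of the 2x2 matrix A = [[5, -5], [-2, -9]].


For a 2x2 matrix [[a, b], [c, d]], det = a*d - b*c.
a = 5, b = -5, c = -2, d = -9
a*d = 5 * -9 = -45
b*c = -5 * -2 = 10
det = -45 - 10 = -55

-55


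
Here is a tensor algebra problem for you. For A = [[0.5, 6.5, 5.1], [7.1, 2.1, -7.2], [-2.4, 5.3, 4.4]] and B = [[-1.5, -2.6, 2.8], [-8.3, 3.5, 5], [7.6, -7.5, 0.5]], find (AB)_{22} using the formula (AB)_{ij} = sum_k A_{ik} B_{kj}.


(AB)_{ij} = sum_k A_{ik} B_{kj}.
For i=2, j=2:
A_{21} * B_{12} = 7.1 * -2.6 = -18.46
A_{22} * B_{22} = 2.1 * 3.5 = 7.35
A_{23} * B_{32} = -7.2 * -7.5 = 54
Sum = -18.46 + 7.35 + 54 = 42.89

42.89


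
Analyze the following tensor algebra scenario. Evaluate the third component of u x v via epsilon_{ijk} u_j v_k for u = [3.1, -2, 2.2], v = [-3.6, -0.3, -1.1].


(u x v)_3 = sum_{j,k} epsilon_{3jk} u_j v_k. Only permutations of (1,2,3) contribute; the two non-zero terms are:
eps_{312} u_1 v_2 = 1 * 3.1 * -0.3 = -0.93
eps_{321} u_2 v_1 = -1 * -2 * -3.6 = -7.2
(u x v)_3 = -8.13

-8.13


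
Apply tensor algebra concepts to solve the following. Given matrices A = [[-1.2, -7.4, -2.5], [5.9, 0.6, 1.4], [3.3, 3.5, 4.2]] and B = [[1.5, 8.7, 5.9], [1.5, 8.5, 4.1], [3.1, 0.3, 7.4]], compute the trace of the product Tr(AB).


Tr(AB) = sum_i (AB)_{ii} where (AB)_{ii} = sum_k A_{ik} B_{ki}.
(AB)_{11} = -1.2*1.5 + -7.4*1.5 + -2.5*3.1 = -20.65
(AB)_{22} = 5.9*8.7 + 0.6*8.5 + 1.4*0.3 = 56.85
(AB)_{33} = 3.3*5.9 + 3.5*4.1 + 4.2*7.4 = 64.9
Tr(AB) = -20.65 + 56.85 + 64.9 = 101.1

101.1


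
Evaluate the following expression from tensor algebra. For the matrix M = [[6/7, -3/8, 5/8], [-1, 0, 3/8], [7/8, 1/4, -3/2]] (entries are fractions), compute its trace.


The trace is the sum of diagonal entries.
Diagonal: M[1,1] = 6/7, M[2,2] = 0, M[3,3] = -3/2
Tr(M) = 6/7 + 0 + -3/2
Computing step by step:
After adding M[1,1]: 6/7
After adding M[2,2]: 6/7
After adding M[3,3]: -9/14
Tr(M) = -9/14

-9/14


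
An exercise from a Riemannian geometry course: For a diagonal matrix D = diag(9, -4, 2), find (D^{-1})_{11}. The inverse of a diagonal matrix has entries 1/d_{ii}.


For a diagonal matrix, the inverse has entries (D^{-1})_{ii} = 1/d_{ii}.
The diagonal entries are: d_{11} = 9, d_{22} = -4, d_{33} = 2
We need (D^{-1})_{11} = 1/d_{11} = 1/9 = 1/9

1/9


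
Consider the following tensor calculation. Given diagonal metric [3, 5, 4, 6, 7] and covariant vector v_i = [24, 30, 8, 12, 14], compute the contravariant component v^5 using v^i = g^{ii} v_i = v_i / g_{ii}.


To raise an index with a diagonal metric: v^i = v_i / g_{ii}.
For index 5: v_5 = 14, g_{55} = 7
v^5 = 14 / 7 = 2

2


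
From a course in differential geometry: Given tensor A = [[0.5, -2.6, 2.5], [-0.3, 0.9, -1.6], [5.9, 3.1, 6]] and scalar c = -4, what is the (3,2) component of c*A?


Scalar multiplication: (cA)_{ij} = c * A_{ij}.
c = -4
A_{32} = 3.1
(cA)_{32} = -4 * 3.1 = -12.4

-12.4


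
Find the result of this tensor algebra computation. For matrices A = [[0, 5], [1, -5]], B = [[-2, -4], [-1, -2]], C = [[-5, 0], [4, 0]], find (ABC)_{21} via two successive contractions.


(ABC)_{21} = sum_m (AB)_{2m} C_{m1}. First compute row 2 of AB.
(AB)_{21} = 1*-2 + -5*-1 = 3
(AB)_{22} = 1*-4 + -5*-2 = 6
Now contract with column 1 of C:
(AB)_{21} * C_{11} = 3 * -5 = -15
(AB)_{22} * C_{21} = 6 * 4 = 24
(ABC)_{21} = -15 + 24 = 9

9


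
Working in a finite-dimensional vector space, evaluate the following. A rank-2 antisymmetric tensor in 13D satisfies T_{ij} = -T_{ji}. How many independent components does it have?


An antisymmetric rank-2 tensor satisfies A_{ij} = -A_{ji}, so diagonal entries are zero.
The independent components are the upper-triangular entries: C(n, 2) = n(n-1)/2.
n = 13
C(13, 2) = 13 * 12 / 2 = 156 / 2 = 78

78


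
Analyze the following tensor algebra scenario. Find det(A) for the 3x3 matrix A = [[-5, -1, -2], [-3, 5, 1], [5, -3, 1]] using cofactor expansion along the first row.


Expanding along the first row, det(A) = a11*M_11 - a12*M_12 + a13*M_13, where M_1j is the (1,j) minor.
Minor M_11 = 5*1 - 1*-3 = 8
Minor M_12 = -3*1 - 1*5 = -8
Minor M_13 = -3*-3 - 5*5 = -16
det = -5*(8) - -1*(-8) + -2*(-16)
    = -40 - 8 + 32
    = -16

-16


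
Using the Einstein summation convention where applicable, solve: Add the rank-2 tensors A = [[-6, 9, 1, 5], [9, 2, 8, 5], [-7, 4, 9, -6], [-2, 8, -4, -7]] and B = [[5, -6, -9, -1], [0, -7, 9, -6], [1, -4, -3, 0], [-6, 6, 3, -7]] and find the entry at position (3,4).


Tensor addition is component-wise: (A + B)_{ij} = A_{ij} + B_{ij}.
A_{34} = -6
B_{34} = 0
(A + B)_{34} = -6 + 0 = -6

-6


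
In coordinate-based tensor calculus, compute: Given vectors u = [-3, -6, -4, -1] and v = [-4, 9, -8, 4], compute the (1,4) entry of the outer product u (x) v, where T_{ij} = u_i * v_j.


The outer product entry T_{ij} = u_i * v_j.
We need i=1, j=4.
u_1 = -3, v_4 = 4
T_{1,4} = -3 * 4 = -12

-12


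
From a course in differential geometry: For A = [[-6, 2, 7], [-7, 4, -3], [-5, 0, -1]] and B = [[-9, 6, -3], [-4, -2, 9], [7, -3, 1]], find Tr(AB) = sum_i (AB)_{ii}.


Tr(AB) = sum_i (AB)_{ii} where (AB)_{ii} = sum_k A_{ik} B_{ki}.
(AB)_{11} = -6*-9 + 2*-4 + 7*7 = 95
(AB)_{22} = -7*6 + 4*-2 + -3*-3 = -41
(AB)_{33} = -5*-3 + 0*9 + -1*1 = 14
Tr(AB) = 95 + -41 + 14 = 68

68


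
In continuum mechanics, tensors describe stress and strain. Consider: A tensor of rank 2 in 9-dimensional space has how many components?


The number of components of a rank-r tensor in d dimensions is d^r.
Here d = 9 and r = 2.
9^2 = 81

81


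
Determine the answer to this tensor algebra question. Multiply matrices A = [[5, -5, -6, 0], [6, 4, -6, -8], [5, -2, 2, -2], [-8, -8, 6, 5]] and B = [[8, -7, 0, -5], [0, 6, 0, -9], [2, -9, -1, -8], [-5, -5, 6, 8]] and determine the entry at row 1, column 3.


(AB)_{ij} = sum_k A_{ik} B_{kj}.
For i=1, j=3:
A_{11} * B_{13} = 5 * 0 = 0
A_{12} * B_{23} = -5 * 0 = 0
A_{13} * B_{33} = -6 * -1 = 6
A_{14} * B_{43} = 0 * 6 = 0
Sum = 0 + 0 + 6 + 0 = 6

6


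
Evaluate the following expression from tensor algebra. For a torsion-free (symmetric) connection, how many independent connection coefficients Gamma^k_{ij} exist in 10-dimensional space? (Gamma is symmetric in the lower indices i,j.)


Christoffel symbols Gamma^k_{ij} are symmetric in i,j, so there are d * d(d+1)/2 independent symbols.
d = 10
d(d+1)/2 = 10 * 11 / 2 = 55
Total = 10 * 55 = 550

550


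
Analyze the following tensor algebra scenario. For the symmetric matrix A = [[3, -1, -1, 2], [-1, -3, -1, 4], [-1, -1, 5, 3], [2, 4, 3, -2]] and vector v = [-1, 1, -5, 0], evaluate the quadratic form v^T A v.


First compute Av:
(Av)_1 = 3*-1 + -1*1 + -1*-5 + 2*0 = 1
(Av)_2 = -1*-1 + -3*1 + -1*-5 + 4*0 = 3
(Av)_3 = -1*-1 + -1*1 + 5*-5 + 3*0 = -25
(Av)_4 = 2*-1 + 4*1 + 3*-5 + -2*0 = -13
Av = [1, 3, -25, -13]
Then v^T (Av) = -1*1 + 1*3 + -5*-25 + 0*-13
= -1 + 3 + 125 + 0 = 127

127


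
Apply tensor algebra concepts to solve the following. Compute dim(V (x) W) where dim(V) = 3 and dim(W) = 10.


The dimension of a tensor product is the product of dimensions.
dim(V) = 3, dim(W) = 10
dim(V (x) W) = 3 * 10 = 30

30


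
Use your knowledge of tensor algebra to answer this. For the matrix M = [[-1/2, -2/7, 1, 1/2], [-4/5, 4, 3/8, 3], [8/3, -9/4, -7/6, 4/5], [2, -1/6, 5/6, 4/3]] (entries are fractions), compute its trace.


The trace is the sum of diagonal entries.
Diagonal: M[1,1] = -1/2, M[2,2] = 4, M[3,3] = -7/6, M[4,4] = 4/3
Tr(M) = -1/2 + 4 + -7/6 + 4/3
Computing step by step:
After adding M[1,1]: -1/2
After adding M[2,2]: 7/2
After adding M[3,3]: 7/3
After adding M[4,4]: 11/3
Tr(M) = 11/3

11/3


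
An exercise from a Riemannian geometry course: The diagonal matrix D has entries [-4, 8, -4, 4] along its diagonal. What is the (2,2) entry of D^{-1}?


For a diagonal matrix, the inverse has entries (D^{-1})_{ii} = 1/d_{ii}.
The diagonal entries are: d_{11} = -4, d_{22} = 8, d_{33} = -4, d_{44} = 4
We need (D^{-1})_{22} = 1/d_{22} = 1/8 = 1/8

1/8


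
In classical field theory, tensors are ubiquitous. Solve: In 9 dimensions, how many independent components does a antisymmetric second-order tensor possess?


A antisymmetric rank-2 tensor in d dimensions has d(d-1)/2 independent components.
d = 9
d(d-1)/2 = 9 * 8 / 2 = 72 / 2 = 36

36


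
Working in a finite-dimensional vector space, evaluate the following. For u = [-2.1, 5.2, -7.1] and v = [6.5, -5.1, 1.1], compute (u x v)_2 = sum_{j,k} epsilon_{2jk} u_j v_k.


(u x v)_2 = sum_{j,k} epsilon_{2jk} u_j v_k. Only permutations of (1,2,3) contribute; the two non-zero terms are:
eps_{213} u_1 v_3 = -1 * -2.1 * 1.1 = 2.31
eps_{231} u_3 v_1 = 1 * -7.1 * 6.5 = -46.15
(u x v)_2 = -43.84

-43.84


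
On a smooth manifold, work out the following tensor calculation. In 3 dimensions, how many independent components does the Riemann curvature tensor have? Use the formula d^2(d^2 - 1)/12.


The Riemann tensor in d dimensions has d^2(d^2 - 1)/12 independent components.
d = 3, so d^2 = 9
d^2 - 1 = 8
d^2(d^2 - 1) = 9 * 8 = 72
Divide by 12: 72 / 12 = 6

6


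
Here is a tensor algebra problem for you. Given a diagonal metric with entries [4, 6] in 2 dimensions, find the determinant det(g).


For a diagonal metric, the determinant is the product of diagonal entries.
Diagonal entries: 4, 6
det(g) = 4 * 6 = 24

24


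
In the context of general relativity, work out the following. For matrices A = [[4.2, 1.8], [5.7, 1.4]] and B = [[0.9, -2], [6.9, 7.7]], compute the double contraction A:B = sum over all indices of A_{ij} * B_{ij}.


A:B = sum over all i,j of A_{ij} * B_{ij}.
Row 1: 4.2*0.9=3.78, 1.8*-2=-3.6 => row sum = 0.18
Row 2: 5.7*6.9=39.33, 1.4*7.7=10.78 => row sum = 50.11
Total = 0.18 + 50.11 = 50.29

50.29


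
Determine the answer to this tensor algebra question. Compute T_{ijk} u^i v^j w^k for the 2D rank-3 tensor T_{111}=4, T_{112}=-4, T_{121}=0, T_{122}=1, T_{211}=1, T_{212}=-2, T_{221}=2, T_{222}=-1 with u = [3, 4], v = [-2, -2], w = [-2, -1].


S = sum over i,j,k of T_{ijk} u_i v_j w_k. Expanding all 8 terms:
T_{111}*u_1*v_1*w_1 = 4*3*-2*-2 = 48  (running total: 48)
T_{112}*u_1*v_1*w_2 = -4*3*-2*-1 = -24  (running total: 24)
T_{121}*u_1*v_2*w_1 = 0*3*-2*-2 = 0  (running total: 24)
T_{122}*u_1*v_2*w_2 = 1*3*-2*-1 = 6  (running total: 30)
T_{211}*u_2*v_1*w_1 = 1*4*-2*-2 = 16  (running total: 46)
T_{212}*u_2*v_1*w_2 = -2*4*-2*-1 = -16  (running total: 30)
T_{221}*u_2*v_2*w_1 = 2*4*-2*-2 = 32  (running total: 62)
T_{222}*u_2*v_2*w_2 = -1*4*-2*-1 = -8  (running total: 54)
S = 54

54
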